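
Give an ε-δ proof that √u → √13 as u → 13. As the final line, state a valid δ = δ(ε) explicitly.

δ = min(13, √13·ε)

Suppose ε > 0. We want δ > 0 such that 0 < |u − 13| < δ implies |√u − √13| < ε.
Rationalise: √u − √13 = (u − 13)/(√u + √13), so |√u − √13| = |u − 13|/(√u + √13).
Restrict δ ≤ 13 so that |u − 13| < 13 forces u > 0, and then √u + √13 > √13.
Hence |√u − √13| < |u − 13|/√13, which is < ε once |u − 13| < √13·ε.
Take δ = min(13, √13·ε). If 0 < |u − 13| < δ then u > 0 and |√u − √13| < |u − 13|/√13 < ε.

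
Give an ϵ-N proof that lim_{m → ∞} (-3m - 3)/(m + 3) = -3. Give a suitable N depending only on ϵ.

N = 6/ϵ

Let ϵ > 0 be given. For m ≥ 1, |(-3m - 3)/(m + 3) + 3| = |6|/((m + 3)) = 6/((m + 3)).
Since m + 3 ≥ m for m ≥ 1, this is ≤ 6/(m) = 6/m.
So |(-3m - 3)/(m + 3) + 3| < ϵ whenever m > 6/ϵ.
Take N = 6/ϵ. If m > N then |(-3m - 3)/(m + 3) + 3| ≤ 6/m < ϵ.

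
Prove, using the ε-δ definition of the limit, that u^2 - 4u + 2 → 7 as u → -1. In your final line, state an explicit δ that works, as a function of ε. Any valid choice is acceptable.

Let ε > 0 be given. We want δ > 0 such that 0 < |u + 1| < δ implies |(u^2 - 4u + 2) − 7| < ε.
(u^2 - 4u + 2) − 7 = u^2 - 4u - 5 = (u + 1)(u - 5).
So |(u^2 - 4u + 2) − 7| = |u + 1|·|u - 5|.
Assume first that |u + 1| < 1, so |u| < 2. Then |u - 5| ≤ 2 + 5 = 7.
Hence |(u^2 - 4u + 2) − 7| ≤ 7|u + 1| < ε provided |u + 1| < ε/7.
Take δ = min(1, ε/7). Then 0 < |u + 1| < δ gives both |u + 1| < 1 and |u + 1| < ε/7, so |(u^2 - 4u + 2) − 7| < ε.

δ = min(1, ε/7)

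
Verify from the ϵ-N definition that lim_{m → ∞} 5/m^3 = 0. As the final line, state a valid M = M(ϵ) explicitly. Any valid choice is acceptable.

Let ϵ > 0. For m ≥ 1, |5/m^3 − 0| = 5/m^3.
5/m^3 < ϵ ⇔ m^3 > 5/ϵ ⇔ m > (5/ϵ)^{1/3}.
Take M = (5/ϵ)^{1/3}. Then m > M implies 5/m^3 < ϵ.

M = (5/ϵ)^{1/3}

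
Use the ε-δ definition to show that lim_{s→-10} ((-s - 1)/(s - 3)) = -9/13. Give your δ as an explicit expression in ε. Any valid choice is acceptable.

Fix ε > 0. We want δ > 0 with 0 < |s + 10| < δ ⇒ |(-s - 1)/(s - 3) + 9/13| < ε.
Combining over a common denominator, (-s - 1)/(s - 3) + 9/13 = [(-s - 1)·(-13) − 9·(s - 3)] / [(-13)·(s - 3)] = 4(s + 10) / ((-13)(s - 3)).
So |(-s - 1)/(s - 3) + 9/13| = 4|s + 10| / (13·|s − 3|).
Require δ ≤ 13/2, so |s − 3| ≥ |-13| − |s + 10| > 13 − 13/2 = 13/2.
Hence |(-s - 1)/(s - 3) + 9/13| < 4|s + 10|/(13·(13/2)) = (8/169)|s + 10|, which is < ε once |s + 10| < (169/8)ε.
Take δ = min(13/2, (169/8)ε). Then 0 < |s + 10| < δ forces both bounds, so |(-s - 1)/(s - 3) + 9/13| < ε.

δ = min(13/2, (169/8)ε)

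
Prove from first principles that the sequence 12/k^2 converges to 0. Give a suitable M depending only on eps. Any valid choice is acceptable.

Let eps > 0 be given. For k ≥ 1, |12/k^2 − 0| = 12/k^2.
12/k^2 < eps ⇔ k^2 > 12/eps ⇔ k > (12/eps)^{1/2}.
Take M = (12/eps)^{1/2}. Then k > M implies 12/k^2 < eps.

M = (12/eps)^{1/2}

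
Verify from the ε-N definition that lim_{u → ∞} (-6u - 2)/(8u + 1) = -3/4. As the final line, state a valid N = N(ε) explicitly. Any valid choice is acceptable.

Fix ε > 0. We seek N > 0 such that u > N implies |(-6u - 2)/(8u + 1) + 3/4| < ε.
(-6u - 2)/(8u + 1) + 3/4 = (8(-6u - 2) − (-6)(8u + 1)) / (8(8u + 1)) = -10/(8(8u + 1)).
For u > 0 we have 8u + 1 > 8u, so |(-6u - 2)/(8u + 1) + 3/4| = 10/(8(8u + 1)) < 10/(8·8u) = (5/32)/u.
Thus |(-6u - 2)/(8u + 1) + 3/4| < ε whenever u > (5/32)/ε.
Take N = (5/32)/ε. If u > N then |(-6u - 2)/(8u + 1) + 3/4| < (5/32)/u < ε.

N = (5/32)/ε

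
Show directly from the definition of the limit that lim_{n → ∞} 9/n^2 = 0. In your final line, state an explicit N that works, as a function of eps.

N = (9/eps)^{1/2}

Let eps > 0. For n ≥ 1, |9/n^2 − 0| = 9/n^2.
9/n^2 < eps ⇔ n^2 > 9/eps ⇔ n > (9/eps)^{1/2}.
Take N = (9/eps)^{1/2}. Then n > N implies 9/n^2 < eps.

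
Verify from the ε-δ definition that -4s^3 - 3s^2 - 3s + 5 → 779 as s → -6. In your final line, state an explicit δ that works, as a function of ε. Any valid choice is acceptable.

Let ε > 0 be given. We want δ > 0 such that 0 < |s + 6| < δ implies |(-4s^3 - 3s^2 - 3s + 5) − 779| < ε.
(-4s^3 - 3s^2 - 3s + 5) − 779 = -4s^3 - 3s^2 - 3s - 774 = (s + 6)(-4s^2 + 21s - 129).
So |(-4s^3 - 3s^2 - 3s + 5) − 779| = |s + 6|·|-4s^2 + 21s - 129|.
Assume first that |s + 6| < 2, so |s| < 8. Then |-4s^2 + 21s - 129| ≤ 4·8^2 + 21·8 + 129 = 553.
Hence |(-4s^3 - 3s^2 - 3s + 5) − 779| ≤ 553|s + 6| < ε provided |s + 6| < ε/553.
Take δ = min(2, ε/553). Then 0 < |s + 6| < δ gives both |s + 6| < 2 and |s + 6| < ε/553, so |(-4s^3 - 3s^2 - 3s + 5) − 779| < ε.

δ = min(2, ε/553)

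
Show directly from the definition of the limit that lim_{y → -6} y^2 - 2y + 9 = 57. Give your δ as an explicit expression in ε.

δ = min(2, ε/16)

Let ε > 0 be given. We want δ > 0 such that 0 < |y + 6| < δ implies |(y^2 - 2y + 9) − 57| < ε.
(y^2 - 2y + 9) − 57 = y^2 - 2y - 48 = (y + 6)(y - 8).
So |(y^2 - 2y + 9) − 57| = |y + 6|·|y - 8|.
Assume first that |y + 6| < 2, so |y| < 8. Then |y - 8| ≤ 8 + 8 = 16.
Hence |(y^2 - 2y + 9) − 57| ≤ 16|y + 6| < ε provided |y + 6| < ε/16.
Choosing δ = min(2, ε/16) ensures both conditions, hence |(y^2 - 2y + 9) − 57| < ε.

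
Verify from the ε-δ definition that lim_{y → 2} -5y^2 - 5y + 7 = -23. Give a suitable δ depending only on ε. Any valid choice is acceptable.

δ = min(1, ε/30)

Suppose ε > 0. We want δ > 0 such that 0 < |y − 2| < δ implies |(-5y^2 - 5y + 7) + 23| < ε.
(-5y^2 - 5y + 7) + 23 = -5y^2 - 5y + 30 = (y − 2)(-5y - 15).
So |(-5y^2 - 5y + 7) + 23| = |y − 2|·|-5y - 15|.
Require δ ≤ 1. Then |y − 2| < 1 gives |y| < 3, and by the triangle inequality |-5y - 15| ≤ 5·3 + 15 = 30.
Hence |(-5y^2 - 5y + 7) + 23| ≤ 30|y − 2| < ε provided |y − 2| < ε/30.
Choosing δ = min(1, ε/30) ensures both conditions, hence |(-5y^2 - 5y + 7) + 23| < ε.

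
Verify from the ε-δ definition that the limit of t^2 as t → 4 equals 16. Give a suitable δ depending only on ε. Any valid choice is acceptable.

Let ε > 0. We seek δ > 0 with 0 < |t − 4| < δ ⇒ |t^2 − 16| < ε.
Factor: t^2 − 16 = (t − 4)(t + 4), so |t^2 − 16| = |t − 4|·|t + 4|.
Restrict δ ≤ 1. Then |t − 4| < 1 gives |t| < 5, so by the triangle inequality |t + 4| ≤ 5 + 4 = 9.
Hence |t^2 − 16| ≤ 9|t − 4|, which is < ε once |t − 4| < ε/9.
Take δ = min(1, ε/9). If 0 < |t − 4| < δ then both bounds hold and |t^2 − 16| ≤ 9|t − 4| < 9·(ε/9) = ε.

δ = min(1, ε/9)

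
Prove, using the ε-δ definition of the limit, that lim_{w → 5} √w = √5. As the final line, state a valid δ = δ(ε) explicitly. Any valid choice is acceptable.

δ = min(5, √5·ε)

Let ε > 0 be given. We want δ > 0 such that 0 < |w − 5| < δ implies |√w − √5| < ε.
Rationalise: √w − √5 = (w − 5)/(√w + √5), so |√w − √5| = |w − 5|/(√w + √5).
Restrict δ ≤ 5 so that |w − 5| < 5 forces w > 0, and then √w + √5 > √5.
Hence |√w − √5| < |w − 5|/√5, which is < ε once |w − 5| < √5·ε.
Take δ = min(5, √5·ε). If 0 < |w − 5| < δ then w > 0 and |√w − √5| < |w − 5|/√5 < ε.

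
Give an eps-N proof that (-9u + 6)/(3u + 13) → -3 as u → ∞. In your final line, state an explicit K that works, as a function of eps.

Fix eps > 0. We seek K > 0 such that u > K implies |(-9u + 6)/(3u + 13) + 3| < eps.
(-9u + 6)/(3u + 13) + 3 = (3(-9u + 6) − (-9)(3u + 13)) / (3(3u + 13)) = 135/(3(3u + 13)).
For u > 0 we have 3u + 13 > 3u, so |(-9u + 6)/(3u + 13) + 3| = 135/(3(3u + 13)) < 135/(3·3u) = 15/u.
Thus |(-9u + 6)/(3u + 13) + 3| < eps whenever u > 15/eps.
Take K = 15/eps. If u > K then |(-9u + 6)/(3u + 13) + 3| < 15/u < eps.

K = 15/eps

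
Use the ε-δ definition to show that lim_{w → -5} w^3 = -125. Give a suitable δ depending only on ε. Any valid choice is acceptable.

δ = min(2, ε/109)

Suppose ε > 0. We seek δ > 0 with 0 < |w + 5| < δ ⇒ |w^3 + 125| < ε.
Factor: w^3 + 125 = (w + 5)(w^2 - 5w + 25), so |w^3 + 125| = |w + 5|·|w^2 - 5w + 25|.
Impose δ ≤ 2 so that |w| < 7; then |w^2 - 5w + 25| ≤ 109.
Hence |w^3 + 125| ≤ 109|w + 5|, which is < ε once |w + 5| < ε/109.
Take δ = min(2, ε/109). If 0 < |w + 5| < δ then both bounds hold and |w^3 + 125| ≤ 109|w + 5| < 109·(ε/109) = ε.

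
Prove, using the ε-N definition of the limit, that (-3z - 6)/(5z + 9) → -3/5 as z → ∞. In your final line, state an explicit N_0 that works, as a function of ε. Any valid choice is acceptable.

Suppose ε > 0. We seek N_0 > 0 such that z > N_0 implies |(-3z - 6)/(5z + 9) + 3/5| < ε.
(-3z - 6)/(5z + 9) + 3/5 = (5(-3z - 6) − (-3)(5z + 9)) / (5(5z + 9)) = -3/(5(5z + 9)).
For z > 0 we have 5z + 9 > 5z, so |(-3z - 6)/(5z + 9) + 3/5| = 3/(5(5z + 9)) < 3/(5·5z) = (3/25)/z.
Thus |(-3z - 6)/(5z + 9) + 3/5| < ε whenever z > (3/25)/ε.
Take N_0 = (3/25)/ε. If z > N_0 then |(-3z - 6)/(5z + 9) + 3/5| < (3/25)/z < ε.

N_0 = (3/25)/ε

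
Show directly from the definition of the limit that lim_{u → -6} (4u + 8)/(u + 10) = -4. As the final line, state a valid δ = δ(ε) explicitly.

Suppose ε > 0. We want δ > 0 with 0 < |u + 6| < δ ⇒ |(4u + 8)/(u + 10) + 4| < ε.
Combining over a common denominator, (4u + 8)/(u + 10) + 4 = [(4u + 8)·4 − (-16)·(u + 10)] / [4·(u + 10)] = 32(u + 6) / (4(u + 10)).
So |(4u + 8)/(u + 10) + 4| = 32|u + 6| / (4·|u + 10|).
Require δ ≤ 2, so |u + 10| ≥ |4| − |u + 6| > 4 − 2 = 2.
Hence |(4u + 8)/(u + 10) + 4| < 32|u + 6|/(4·2) = 4|u + 6|, which is < ε once |u + 6| < (1/4)ε.
Take δ = min(2, (1/4)ε). Then 0 < |u + 6| < δ forces both bounds, so |(4u + 8)/(u + 10) + 4| < ε.

δ = min(2, (1/4)ε)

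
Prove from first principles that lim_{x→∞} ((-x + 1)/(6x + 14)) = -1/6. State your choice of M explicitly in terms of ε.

M = (5/9)/ε

Suppose ε > 0. We seek M > 0 such that x > M implies |(-x + 1)/(6x + 14) + 1/6| < ε.
(-x + 1)/(6x + 14) + 1/6 = (6(-x + 1) − (-1)(6x + 14)) / (6(6x + 14)) = 20/(6(6x + 14)).
For x > 0 we have 6x + 14 > 6x, so |(-x + 1)/(6x + 14) + 1/6| = 20/(6(6x + 14)) < 20/(6·6x) = (5/9)/x.
Thus |(-x + 1)/(6x + 14) + 1/6| < ε whenever x > (5/9)/ε.
Take M = (5/9)/ε. If x > M then |(-x + 1)/(6x + 14) + 1/6| < (5/9)/x < ε.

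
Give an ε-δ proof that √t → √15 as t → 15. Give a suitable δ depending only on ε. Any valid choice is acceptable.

Let ε > 0. We want δ > 0 such that 0 < |t − 15| < δ implies |√t − √15| < ε.
Multiplying by the conjugate, |√t − √15| = |t − 15|/(√t + √15).
Restrict δ ≤ 15 so that |t − 15| < 15 forces t > 0, and then √t + √15 > √15.
Hence |√t − √15| < |t − 15|/√15, which is < ε once |t − 15| < √15·ε.
Take δ = min(15, √15·ε). If 0 < |t − 15| < δ then t > 0 and |√t − √15| < |t − 15|/√15 < ε.

δ = min(15, √15·ε)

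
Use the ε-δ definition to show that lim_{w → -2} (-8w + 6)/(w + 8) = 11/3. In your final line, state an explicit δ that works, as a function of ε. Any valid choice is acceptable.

Let ε > 0. We want δ > 0 with 0 < |w + 2| < δ ⇒ |(-8w + 6)/(w + 8) − (11/3)| < ε.
Combining over a common denominator, (-8w + 6)/(w + 8) − (11/3) = [(-8w + 6)·6 − 22·(w + 8)] / [6·(w + 8)] = -70(w + 2) / (6(w + 8)).
So |(-8w + 6)/(w + 8) − (11/3)| = 70|w + 2| / (6·|w + 8|).
Restrict δ ≤ 3. Then |w + 2| < 3 gives |w + 8| = |(w + 2) + 6| ≥ 6 − 3 = 3.
Hence |(-8w + 6)/(w + 8) − (11/3)| < 70|w + 2|/(6·3) = (35/9)|w + 2|, which is < ε once |w + 2| < (9/35)ε.
Take δ = min(3, (9/35)ε). Then 0 < |w + 2| < δ forces both bounds, so |(-8w + 6)/(w + 8) − (11/3)| < ε.

δ = min(3, (9/35)ε)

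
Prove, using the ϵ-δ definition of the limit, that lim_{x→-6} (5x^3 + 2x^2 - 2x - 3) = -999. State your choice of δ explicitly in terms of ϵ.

δ = min(2, ϵ/710)

Let ϵ > 0. We want δ > 0 such that 0 < |x + 6| < δ implies |(5x^3 + 2x^2 - 2x - 3) + 999| < ϵ.
(5x^3 + 2x^2 - 2x - 3) + 999 = 5x^3 + 2x^2 - 2x + 996 = (x + 6)(5x^2 - 28x + 166).
So |(5x^3 + 2x^2 - 2x - 3) + 999| = |x + 6|·|5x^2 - 28x + 166|.
Assume first that |x + 6| < 2, so |x| < 8. Then |5x^2 - 28x + 166| ≤ 5·8^2 + 28·8 + 166 = 710.
Hence |(5x^3 + 2x^2 - 2x - 3) + 999| ≤ 710|x + 6| < ϵ provided |x + 6| < ϵ/710.
Take δ = min(2, ϵ/710). Then 0 < |x + 6| < δ gives both |x + 6| < 2 and |x + 6| < ϵ/710, so |(5x^3 + 2x^2 - 2x - 3) + 999| < ϵ.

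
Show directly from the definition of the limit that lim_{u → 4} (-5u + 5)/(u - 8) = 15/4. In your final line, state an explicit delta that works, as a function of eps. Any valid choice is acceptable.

Let eps > 0. We want delta > 0 with 0 < |u − 4| < delta ⇒ |(-5u + 5)/(u - 8) − (15/4)| < eps.
Combining over a common denominator, (-5u + 5)/(u - 8) − (15/4) = [(-5u + 5)·(-4) − (-15)·(u - 8)] / [(-4)·(u - 8)] = 35(u − 4) / ((-4)(u - 8)).
So |(-5u + 5)/(u - 8) − (15/4)| = 35|u − 4| / (4·|u − 8|).
Require delta ≤ 2, so |u − 8| ≥ |-4| − |u − 4| > 4 − 2 = 2.
Hence |(-5u + 5)/(u - 8) − (15/4)| < 35|u − 4|/(4·2) = (35/8)|u − 4|, which is < eps once |u − 4| < (8/35)eps.
Take delta = min(2, (8/35)eps). Then 0 < |u − 4| < delta forces both bounds, so |(-5u + 5)/(u - 8) − (15/4)| < eps.

delta = min(2, (8/35)eps)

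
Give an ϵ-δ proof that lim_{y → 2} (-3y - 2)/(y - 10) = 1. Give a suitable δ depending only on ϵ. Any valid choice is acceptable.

δ = min(4, ϵ)

Let ϵ > 0 be given. We want δ > 0 with 0 < |y − 2| < δ ⇒ |(-3y - 2)/(y - 10) − 1| < ϵ.
Combining over a common denominator, (-3y - 2)/(y - 10) − 1 = [(-3y - 2)·(-8) − (-8)·(y - 10)] / [(-8)·(y - 10)] = 32(y − 2) / ((-8)(y - 10)).
So |(-3y - 2)/(y - 10) − 1| = 32|y − 2| / (8·|y − 10|).
Restrict δ ≤ 4. Then |y − 2| < 4 gives |y − 10| = |(y − 2) + (-8)| ≥ 8 − 4 = 4.
Hence |(-3y - 2)/(y - 10) − 1| < 32|y − 2|/(8·4) = |y − 2|, which is < ϵ once |y − 2| < ϵ.
Take δ = min(4, ϵ). Then 0 < |y − 2| < δ forces both bounds, so |(-3y - 2)/(y - 10) − 1| < ϵ.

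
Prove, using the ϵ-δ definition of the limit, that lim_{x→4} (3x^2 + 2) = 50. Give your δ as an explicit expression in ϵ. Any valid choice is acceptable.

δ = min(1, ϵ/27)

Let ϵ > 0 be given. We want δ > 0 such that 0 < |x − 4| < δ implies |(3x^2 + 2) − 50| < ϵ.
(3x^2 + 2) − 50 = 3x^2 - 48 = (x − 4)(3x + 12).
So |(3x^2 + 2) − 50| = |x − 4|·|3x + 12|.
Assume first that |x − 4| < 1, so |x| < 5. Then |3x + 12| ≤ 3·5 + 12 = 27.
Hence |(3x^2 + 2) − 50| ≤ 27|x − 4| < ϵ provided |x − 4| < ϵ/27.
Choosing δ = min(1, ϵ/27) ensures both conditions, hence |(3x^2 + 2) − 50| < ϵ.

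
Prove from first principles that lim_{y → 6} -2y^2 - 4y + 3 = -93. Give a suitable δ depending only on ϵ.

δ = min(1, ϵ/30)

Fix ϵ > 0. We want δ > 0 such that 0 < |y − 6| < δ implies |(-2y^2 - 4y + 3) + 93| < ϵ.
(-2y^2 - 4y + 3) + 93 = -2y^2 - 4y + 96 = (y − 6)(-2y - 16).
So |(-2y^2 - 4y + 3) + 93| = |y − 6|·|-2y - 16|.
Assume first that |y − 6| < 1, so |y| < 7. Then |-2y - 16| ≤ 2·7 + 16 = 30.
Hence |(-2y^2 - 4y + 3) + 93| ≤ 30|y − 6| < ϵ provided |y − 6| < ϵ/30.
Take δ = min(1, ϵ/30). Then 0 < |y − 6| < δ gives both |y − 6| < 1 and |y − 6| < ϵ/30, so |(-2y^2 - 4y + 3) + 93| < ϵ.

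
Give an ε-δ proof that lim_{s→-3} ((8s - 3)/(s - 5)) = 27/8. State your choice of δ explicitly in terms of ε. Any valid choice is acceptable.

Fix ε > 0. We want δ > 0 with 0 < |s + 3| < δ ⇒ |(8s - 3)/(s - 5) − (27/8)| < ε.
Combining over a common denominator, (8s - 3)/(s - 5) − (27/8) = [(8s - 3)·(-8) − (-27)·(s - 5)] / [(-8)·(s - 5)] = -37(s + 3) / ((-8)(s - 5)).
So |(8s - 3)/(s - 5) − (27/8)| = 37|s + 3| / (8·|s − 5|).
Restrict δ ≤ 4. Then |s + 3| < 4 gives |s − 5| = |(s + 3) + (-8)| ≥ 8 − 4 = 4.
Hence |(8s - 3)/(s - 5) − (27/8)| < 37|s + 3|/(8·4) = (37/32)|s + 3|, which is < ε once |s + 3| < (32/37)ε.
Take δ = min(4, (32/37)ε). Then 0 < |s + 3| < δ forces both bounds, so |(8s - 3)/(s - 5) − (27/8)| < ε.

δ = min(4, (32/37)ε)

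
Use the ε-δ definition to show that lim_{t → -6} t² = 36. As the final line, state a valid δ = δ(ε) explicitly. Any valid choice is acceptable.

δ = min(2, ε/14)

Fix ε > 0. We seek δ > 0 with 0 < |t + 6| < δ ⇒ |t² − 36| < ε.
Factor: t² − 36 = (t + 6)(t - 6), so |t² − 36| = |t + 6|·|t - 6|.
Impose δ ≤ 2 so that |t| < 8; then |t - 6| ≤ 14.
Hence |t² − 36| ≤ 14|t + 6|, which is < ε once |t + 6| < ε/14.
Take δ = min(2, ε/14). If 0 < |t + 6| < δ then both bounds hold and |t² − 36| ≤ 14|t + 6| < 14·(ε/14) = ε.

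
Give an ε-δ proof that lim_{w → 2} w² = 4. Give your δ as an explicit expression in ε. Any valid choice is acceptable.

δ = min(2, ε/6)

Let ε > 0 be given. We seek δ > 0 with 0 < |w − 2| < δ ⇒ |w² − 4| < ε.
Factor: w² − 4 = (w − 2)(w + 2), so |w² − 4| = |w − 2|·|w + 2|.
Impose δ ≤ 2 so that |w| < 4; then |w + 2| ≤ 6.
Hence |w² − 4| ≤ 6|w − 2|, which is < ε once |w − 2| < ε/6.
Take δ = min(2, ε/6). If 0 < |w − 2| < δ then both bounds hold and |w² − 4| ≤ 6|w − 2| < 6·(ε/6) = ε.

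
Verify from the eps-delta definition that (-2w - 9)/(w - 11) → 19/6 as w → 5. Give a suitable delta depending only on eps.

delta = min(3, (18/31)eps)

Let eps > 0 be given. We want delta > 0 with 0 < |w − 5| < delta ⇒ |(-2w - 9)/(w - 11) − (19/6)| < eps.
Combining over a common denominator, (-2w - 9)/(w - 11) − (19/6) = [(-2w - 9)·(-6) − (-19)·(w - 11)] / [(-6)·(w - 11)] = 31(w − 5) / ((-6)(w - 11)).
So |(-2w - 9)/(w - 11) − (19/6)| = 31|w − 5| / (6·|w − 11|).
Restrict delta ≤ 3. Then |w − 5| < 3 gives |w − 11| = |(w − 5) + (-6)| ≥ 6 − 3 = 3.
Hence |(-2w - 9)/(w - 11) − (19/6)| < 31|w − 5|/(6·3) = (31/18)|w − 5|, which is < eps once |w − 5| < (18/31)eps.
Take delta = min(3, (18/31)eps). Then 0 < |w − 5| < delta forces both bounds, so |(-2w - 9)/(w - 11) − (19/6)| < eps.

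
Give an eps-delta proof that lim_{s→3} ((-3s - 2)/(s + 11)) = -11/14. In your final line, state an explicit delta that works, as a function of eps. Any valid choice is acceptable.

delta = min(7, (98/31)eps)

Fix eps > 0. We want delta > 0 with 0 < |s − 3| < delta ⇒ |(-3s - 2)/(s + 11) + 11/14| < eps.
Combining over a common denominator, (-3s - 2)/(s + 11) + 11/14 = [(-3s - 2)·14 − (-11)·(s + 11)] / [14·(s + 11)] = -31(s − 3) / (14(s + 11)).
So |(-3s - 2)/(s + 11) + 11/14| = 31|s − 3| / (14·|s + 11|).
Restrict delta ≤ 7. Then |s − 3| < 7 gives |s + 11| = |(s − 3) + 14| ≥ 14 − 7 = 7.
Hence |(-3s - 2)/(s + 11) + 11/14| < 31|s − 3|/(14·7) = (31/98)|s − 3|, which is < eps once |s − 3| < (98/31)eps.
Take delta = min(7, (98/31)eps). Then 0 < |s − 3| < delta forces both bounds, so |(-3s - 2)/(s + 11) + 11/14| < eps.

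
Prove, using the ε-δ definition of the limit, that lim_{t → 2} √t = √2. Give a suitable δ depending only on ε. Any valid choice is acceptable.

δ = min(2, √2·ε)

Let ε > 0 be given. We want δ > 0 such that 0 < |t − 2| < δ implies |√t − √2| < ε.
Rationalise: √t − √2 = (t − 2)/(√t + √2), so |√t − √2| = |t − 2|/(√t + √2).
Restrict δ ≤ 2 so that |t − 2| < 2 forces t > 0, and then √t + √2 > √2.
Hence |√t − √2| < |t − 2|/√2, which is < ε once |t − 2| < √2·ε.
Take δ = min(2, √2·ε). If 0 < |t − 2| < δ then t > 0 and |√t − √2| < |t − 2|/√2 < ε.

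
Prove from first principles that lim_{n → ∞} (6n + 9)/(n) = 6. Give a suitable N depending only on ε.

N = 9/ε

Suppose ε > 0. For n ≥ 1, |(6n + 9)/(n) − 6| = |9|/((n)) = 9/((n)).
Since n ≥ n for n ≥ 1, this is ≤ 9/(n) = 9/n.
So |(6n + 9)/(n) − 6| < ε whenever n > 9/ε.
Take N = 9/ε. If n > N then |(6n + 9)/(n) − 6| ≤ 9/n < ε.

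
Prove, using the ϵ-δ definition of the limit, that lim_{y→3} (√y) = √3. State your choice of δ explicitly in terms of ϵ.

δ = min(3, √3·ϵ)

Suppose ϵ > 0. We want δ > 0 such that 0 < |y − 3| < δ implies |√y − √3| < ϵ.
Multiplying by the conjugate, |√y − √3| = |y − 3|/(√y + √3).
Restrict δ ≤ 3 so that |y − 3| < 3 forces y > 0, and then √y + √3 > √3.
Hence |√y − √3| < |y − 3|/√3, which is < ϵ once |y − 3| < √3·ϵ.
Take δ = min(3, √3·ϵ). If 0 < |y − 3| < δ then y > 0 and |√y − √3| < |y − 3|/√3 < ϵ.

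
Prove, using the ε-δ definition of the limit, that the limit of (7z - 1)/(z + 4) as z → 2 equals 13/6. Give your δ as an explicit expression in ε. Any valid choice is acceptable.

δ = min(3, (18/29)ε)

Fix ε > 0. We want δ > 0 with 0 < |z − 2| < δ ⇒ |(7z - 1)/(z + 4) − (13/6)| < ε.
Combining over a common denominator, (7z - 1)/(z + 4) − (13/6) = [(7z - 1)·6 − 13·(z + 4)] / [6·(z + 4)] = 29(z − 2) / (6(z + 4)).
So |(7z - 1)/(z + 4) − (13/6)| = 29|z − 2| / (6·|z + 4|).
Restrict δ ≤ 3. Then |z − 2| < 3 gives |z + 4| = |(z − 2) + 6| ≥ 6 − 3 = 3.
Hence |(7z - 1)/(z + 4) − (13/6)| < 29|z − 2|/(6·3) = (29/18)|z − 2|, which is < ε once |z − 2| < (18/29)ε.
Take δ = min(3, (18/29)ε). Then 0 < |z − 2| < δ forces both bounds, so |(7z - 1)/(z + 4) − (13/6)| < ε.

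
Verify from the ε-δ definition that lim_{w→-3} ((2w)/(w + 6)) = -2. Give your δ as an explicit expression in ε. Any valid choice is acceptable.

δ = min(3/2, (3/8)ε)

Suppose ε > 0. We want δ > 0 with 0 < |w + 3| < δ ⇒ |(2w)/(w + 6) + 2| < ε.
Combining over a common denominator, (2w)/(w + 6) + 2 = [(2w)·3 − (-6)·(w + 6)] / [3·(w + 6)] = 12(w + 3) / (3(w + 6)).
So |(2w)/(w + 6) + 2| = 12|w + 3| / (3·|w + 6|).
Require δ ≤ 3/2, so |w + 6| ≥ |3| − |w + 3| > 3 − 3/2 = 3/2.
Hence |(2w)/(w + 6) + 2| < 12|w + 3|/(3·(3/2)) = (8/3)|w + 3|, which is < ε once |w + 3| < (3/8)ε.
Take δ = min(3/2, (3/8)ε). Then 0 < |w + 3| < δ forces both bounds, so |(2w)/(w + 6) + 2| < ε.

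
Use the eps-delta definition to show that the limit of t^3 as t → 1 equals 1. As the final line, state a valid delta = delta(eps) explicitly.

delta = min(2, eps/13)

Let eps > 0 be given. We seek delta > 0 with 0 < |t − 1| < delta ⇒ |t^3 − 1| < eps.
Factor: t^3 − 1 = (t − 1)(t^2 + t + 1), so |t^3 − 1| = |t − 1|·|t^2 + t + 1|.
Impose delta ≤ 2 so that |t| < 3; then |t^2 + t + 1| ≤ 13.
Hence |t^3 − 1| ≤ 13|t − 1|, which is < eps once |t − 1| < eps/13.
Take delta = min(2, eps/13). If 0 < |t − 1| < delta then both bounds hold and |t^3 − 1| ≤ 13|t − 1| < 13·(eps/13) = eps.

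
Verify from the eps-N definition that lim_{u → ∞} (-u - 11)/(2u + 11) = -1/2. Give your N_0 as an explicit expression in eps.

N_0 = (11/4)/eps

Let eps > 0 be given. We seek N_0 > 0 such that u > N_0 implies |(-u - 11)/(2u + 11) + 1/2| < eps.
(-u - 11)/(2u + 11) + 1/2 = (2(-u - 11) − (-1)(2u + 11)) / (2(2u + 11)) = -11/(2(2u + 11)).
For u > 0 we have 2u + 11 > 2u, so |(-u - 11)/(2u + 11) + 1/2| = 11/(2(2u + 11)) < 11/(2·2u) = (11/4)/u.
Thus |(-u - 11)/(2u + 11) + 1/2| < eps whenever u > (11/4)/eps.
Take N_0 = (11/4)/eps. If u > N_0 then |(-u - 11)/(2u + 11) + 1/2| < (11/4)/u < eps.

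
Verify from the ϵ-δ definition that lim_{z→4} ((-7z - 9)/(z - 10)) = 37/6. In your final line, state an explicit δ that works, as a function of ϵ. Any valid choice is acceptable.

Suppose ϵ > 0. We want δ > 0 with 0 < |z − 4| < δ ⇒ |(-7z - 9)/(z - 10) − (37/6)| < ϵ.
Combining over a common denominator, (-7z - 9)/(z - 10) − (37/6) = [(-7z - 9)·(-6) − (-37)·(z - 10)] / [(-6)·(z - 10)] = 79(z − 4) / ((-6)(z - 10)).
So |(-7z - 9)/(z - 10) − (37/6)| = 79|z − 4| / (6·|z − 10|).
Require δ ≤ 3, so |z − 10| ≥ |-6| − |z − 4| > 6 − 3 = 3.
Hence |(-7z - 9)/(z - 10) − (37/6)| < 79|z − 4|/(6·3) = (79/18)|z − 4|, which is < ϵ once |z − 4| < (18/79)ϵ.
Take δ = min(3, (18/79)ϵ). Then 0 < |z − 4| < δ forces both bounds, so |(-7z - 9)/(z - 10) − (37/6)| < ϵ.

δ = min(3, (18/79)ϵ)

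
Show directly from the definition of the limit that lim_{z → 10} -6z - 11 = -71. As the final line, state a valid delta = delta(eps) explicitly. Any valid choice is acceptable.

Fix eps > 0. We need delta > 0 so that 0 < |z − 10| < delta implies |(-6z - 11) + 71| < eps.
|(-6z - 11) + 71| = |-6z + 60| = 6|z − 10|.
So 6|z − 10| < eps exactly when |z − 10| < eps/6.
Choosing delta = eps/6 gives |(-6z - 11) + 71| = 6|z − 10| < eps whenever |z − 10| < delta.

delta = eps/6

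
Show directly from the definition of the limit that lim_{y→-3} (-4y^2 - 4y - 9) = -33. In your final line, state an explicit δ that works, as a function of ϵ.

Suppose ϵ > 0. We want δ > 0 such that 0 < |y + 3| < δ implies |(-4y^2 - 4y - 9) + 33| < ϵ.
(-4y^2 - 4y - 9) + 33 = -4y^2 - 4y + 24 = (y + 3)(-4y + 8).
So |(-4y^2 - 4y - 9) + 33| = |y + 3|·|-4y + 8|.
Assume first that |y + 3| < 1, so |y| < 4. Then |-4y + 8| ≤ 4·4 + 8 = 24.
Hence |(-4y^2 - 4y - 9) + 33| ≤ 24|y + 3| < ϵ provided |y + 3| < ϵ/24.
Take δ = min(1, ϵ/24). Then 0 < |y + 3| < δ gives both |y + 3| < 1 and |y + 3| < ϵ/24, so |(-4y^2 - 4y - 9) + 33| < ϵ.

δ = min(1, ϵ/24)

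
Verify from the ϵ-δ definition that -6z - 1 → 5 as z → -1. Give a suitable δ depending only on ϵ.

δ = ϵ/6

Let ϵ > 0. We need δ > 0 so that 0 < |z + 1| < δ implies |(-6z - 1) − 5| < ϵ.
|(-6z - 1) − 5| = |-6z - 6| = 6|z + 1|.
Thus it suffices that |z + 1| < ϵ/6.
Take δ = ϵ/6. If 0 < |z + 1| < δ then |(-6z - 1) − 5| = 6|z + 1| < 6·(ϵ/6) = ϵ.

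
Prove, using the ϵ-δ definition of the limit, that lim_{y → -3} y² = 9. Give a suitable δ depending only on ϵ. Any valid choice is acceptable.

Let ϵ > 0 be given. We seek δ > 0 with 0 < |y + 3| < δ ⇒ |y² − 9| < ϵ.
Factor: y² − 9 = (y + 3)(y - 3), so |y² − 9| = |y + 3|·|y - 3|.
Restrict δ ≤ 1. Then |y + 3| < 1 gives |y| < 4, so by the triangle inequality |y - 3| ≤ 4 + 3 = 7.
Hence |y² − 9| ≤ 7|y + 3|, which is < ϵ once |y + 3| < ϵ/7.
Take δ = min(1, ϵ/7). If 0 < |y + 3| < δ then both bounds hold and |y² − 9| ≤ 7|y + 3| < 7·(ϵ/7) = ϵ.

δ = min(1, ϵ/7)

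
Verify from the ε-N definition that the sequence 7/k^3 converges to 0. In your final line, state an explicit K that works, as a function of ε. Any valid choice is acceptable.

K = (7/ε)^{1/3}

Let ε > 0. For k ≥ 1, |7/k^3 − 0| = 7/k^3.
7/k^3 < ε ⇔ k^3 > 7/ε ⇔ k > (7/ε)^{1/3}.
Take K = (7/ε)^{1/3}. Then k > K implies 7/k^3 < ε.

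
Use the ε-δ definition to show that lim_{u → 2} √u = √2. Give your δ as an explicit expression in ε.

δ = min(2, √2·ε)

Let ε > 0. We want δ > 0 such that 0 < |u − 2| < δ implies |√u − √2| < ε.
Multiplying by the conjugate, |√u − √2| = |u − 2|/(√u + √2).
Restrict δ ≤ 2 so that |u − 2| < 2 forces u > 0, and then √u + √2 > √2.
Hence |√u − √2| < |u − 2|/√2, which is < ε once |u − 2| < √2·ε.
Take δ = min(2, √2·ε). If 0 < |u − 2| < δ then u > 0 and |√u − √2| < |u − 2|/√2 < ε.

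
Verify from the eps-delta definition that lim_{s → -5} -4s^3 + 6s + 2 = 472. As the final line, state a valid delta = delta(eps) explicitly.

delta = min(1, eps/358)

Let eps > 0. We want delta > 0 such that 0 < |s + 5| < delta implies |(-4s^3 + 6s + 2) − 472| < eps.
(-4s^3 + 6s + 2) − 472 = -4s^3 + 6s - 470 = (s + 5)(-4s^2 + 20s - 94).
So |(-4s^3 + 6s + 2) − 472| = |s + 5|·|-4s^2 + 20s - 94|.
Assume first that |s + 5| < 1, so |s| < 6. Then |-4s^2 + 20s - 94| ≤ 4·6^2 + 20·6 + 94 = 358.
Hence |(-4s^3 + 6s + 2) − 472| ≤ 358|s + 5| < eps provided |s + 5| < eps/358.
Choosing delta = min(1, eps/358) ensures both conditions, hence |(-4s^3 + 6s + 2) − 472| < eps.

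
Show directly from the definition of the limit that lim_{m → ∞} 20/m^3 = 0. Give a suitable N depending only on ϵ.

Fix ϵ > 0. For m ≥ 1, |20/m^3 − 0| = 20/m^3.
20/m^3 < ϵ ⇔ m^3 > 20/ϵ ⇔ m > (20/ϵ)^{1/3}.
Take N = (20/ϵ)^{1/3}. Then m > N implies 20/m^3 < ϵ.

N = (20/ϵ)^{1/3}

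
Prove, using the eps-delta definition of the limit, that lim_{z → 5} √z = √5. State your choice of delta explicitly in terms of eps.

delta = min(5, √5·eps)

Suppose eps > 0. We want delta > 0 such that 0 < |z − 5| < delta implies |√z − √5| < eps.
Multiplying by the conjugate, |√z − √5| = |z − 5|/(√z + √5).
Restrict delta ≤ 5 so that |z − 5| < 5 forces z > 0, and then √z + √5 > √5.
Hence |√z − √5| < |z − 5|/√5, which is < eps once |z − 5| < √5·eps.
Take delta = min(5, √5·eps). If 0 < |z − 5| < delta then z > 0 and |√z − √5| < |z − 5|/√5 < eps.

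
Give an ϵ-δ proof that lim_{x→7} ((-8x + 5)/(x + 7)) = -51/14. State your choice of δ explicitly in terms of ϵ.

δ = min(7, (98/61)ϵ)

Let ϵ > 0 be given. We want δ > 0 with 0 < |x − 7| < δ ⇒ |(-8x + 5)/(x + 7) + 51/14| < ϵ.
Combining over a common denominator, (-8x + 5)/(x + 7) + 51/14 = [(-8x + 5)·14 − (-51)·(x + 7)] / [14·(x + 7)] = -61(x − 7) / (14(x + 7)).
So |(-8x + 5)/(x + 7) + 51/14| = 61|x − 7| / (14·|x + 7|).
Require δ ≤ 7, so |x + 7| ≥ |14| − |x − 7| > 14 − 7 = 7.
Hence |(-8x + 5)/(x + 7) + 51/14| < 61|x − 7|/(14·7) = (61/98)|x − 7|, which is < ϵ once |x − 7| < (98/61)ϵ.
Take δ = min(7, (98/61)ϵ). Then 0 < |x − 7| < δ forces both bounds, so |(-8x + 5)/(x + 7) + 51/14| < ϵ.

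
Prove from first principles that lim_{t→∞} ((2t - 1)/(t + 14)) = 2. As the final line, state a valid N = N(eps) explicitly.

Let eps > 0. We seek N > 0 such that t > N implies |(2t - 1)/(t + 14) − 2| < eps.
(2t - 1)/(t + 14) − 2 = ((2t - 1) − 2(t + 14)) / ((t + 14)) = -29/((t + 14)).
For t > 0 we have t + 14 > t, so |(2t - 1)/(t + 14) − 2| = 29/((t + 14)) < 29/(t) = 29/t.
Thus |(2t - 1)/(t + 14) − 2| < eps whenever t > 29/eps.
Take N = 29/eps. If t > N then |(2t - 1)/(t + 14) − 2| < 29/t < eps.

N = 29/eps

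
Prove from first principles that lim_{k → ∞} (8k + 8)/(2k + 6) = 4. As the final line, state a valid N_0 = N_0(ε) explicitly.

N_0 = 8/ε

Fix ε > 0. For k ≥ 1, |(8k + 8)/(2k + 6) − 4| = |-32|/(2(2k + 6)) = 32/(2(2k + 6)).
Since 2k + 6 ≥ 2k for k ≥ 1, this is ≤ 32/(2·2k) = 8/k.
So |(8k + 8)/(2k + 6) − 4| < ε whenever k > 8/ε.
Take N_0 = 8/ε. If k > N_0 then |(8k + 8)/(2k + 6) − 4| ≤ 8/k < ε.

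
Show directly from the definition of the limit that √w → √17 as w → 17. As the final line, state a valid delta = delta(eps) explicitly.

delta = min(17, √17·eps)

Suppose eps > 0. We want delta > 0 such that 0 < |w − 17| < delta implies |√w − √17| < eps.
Multiplying by the conjugate, |√w − √17| = |w − 17|/(√w + √17).
Restrict delta ≤ 17 so that |w − 17| < 17 forces w > 0, and then √w + √17 > √17.
Hence |√w − √17| < |w − 17|/√17, which is < eps once |w − 17| < √17·eps.
Take delta = min(17, √17·eps). If 0 < |w − 17| < delta then w > 0 and |√w − √17| < |w − 17|/√17 < eps.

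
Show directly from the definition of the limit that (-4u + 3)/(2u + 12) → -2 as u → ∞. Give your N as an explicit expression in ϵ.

N = (27/2)/ϵ

Fix ϵ > 0. We seek N > 0 such that u > N implies |(-4u + 3)/(2u + 12) + 2| < ϵ.
(-4u + 3)/(2u + 12) + 2 = (2(-4u + 3) − (-4)(2u + 12)) / (2(2u + 12)) = 54/(2(2u + 12)).
For u > 0 we have 2u + 12 > 2u, so |(-4u + 3)/(2u + 12) + 2| = 54/(2(2u + 12)) < 54/(2·2u) = (27/2)/u.
Thus |(-4u + 3)/(2u + 12) + 2| < ϵ whenever u > (27/2)/ϵ.
Take N = (27/2)/ϵ. If u > N then |(-4u + 3)/(2u + 12) + 2| < (27/2)/u < ϵ.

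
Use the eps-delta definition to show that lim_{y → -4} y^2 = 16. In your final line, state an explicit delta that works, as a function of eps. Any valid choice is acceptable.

Fix eps > 0. We seek delta > 0 with 0 < |y + 4| < delta ⇒ |y^2 − 16| < eps.
Factor: y^2 − 16 = (y + 4)(y - 4), so |y^2 − 16| = |y + 4|·|y - 4|.
Impose delta ≤ 1 so that |y| < 5; then |y - 4| ≤ 9.
Hence |y^2 − 16| ≤ 9|y + 4|, which is < eps once |y + 4| < eps/9.
Take delta = min(1, eps/9). If 0 < |y + 4| < delta then both bounds hold and |y^2 − 16| ≤ 9|y + 4| < 9·(eps/9) = eps.

delta = min(1, eps/9)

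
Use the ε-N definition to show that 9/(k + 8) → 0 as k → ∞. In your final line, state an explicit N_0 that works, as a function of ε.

N_0 = 9/ε

Let ε > 0. For k ≥ 1, |9/(k + 8) − 0| = 9/(k + 8) ≤ 9/k.
We need 9/k < ε, i.e. k > 9/ε.
Take N_0 = 9/ε. If k > N_0 then |9/(k + 8)| ≤ 9/k < ε.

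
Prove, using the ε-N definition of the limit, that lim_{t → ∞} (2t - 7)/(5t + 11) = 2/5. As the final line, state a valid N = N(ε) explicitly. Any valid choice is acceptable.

Let ε > 0 be given. We seek N > 0 such that t > N implies |(2t - 7)/(5t + 11) − (2/5)| < ε.
(2t - 7)/(5t + 11) − (2/5) = (5(2t - 7) − 2(5t + 11)) / (5(5t + 11)) = -57/(5(5t + 11)).
For t > 0 we have 5t + 11 > 5t, so |(2t - 7)/(5t + 11) − (2/5)| = 57/(5(5t + 11)) < 57/(5·5t) = (57/25)/t.
Thus |(2t - 7)/(5t + 11) − (2/5)| < ε whenever t > (57/25)/ε.
Take N = (57/25)/ε. If t > N then |(2t - 7)/(5t + 11) − (2/5)| < (57/25)/t < ε.

N = (57/25)/ε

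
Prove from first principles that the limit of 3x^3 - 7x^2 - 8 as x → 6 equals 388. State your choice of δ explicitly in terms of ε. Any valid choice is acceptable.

δ = min(1, ε/290)

Fix ε > 0. We want δ > 0 such that 0 < |x − 6| < δ implies |(3x^3 - 7x^2 - 8) − 388| < ε.
(3x^3 - 7x^2 - 8) − 388 = 3x^3 - 7x^2 - 396 = (x − 6)(3x^2 + 11x + 66).
So |(3x^3 - 7x^2 - 8) − 388| = |x − 6|·|3x^2 + 11x + 66|.
Require δ ≤ 1. Then |x − 6| < 1 gives |x| < 7, and by the triangle inequality |3x^2 + 11x + 66| ≤ 3·7^2 + 11·7 + 66 = 290.
Hence |(3x^3 - 7x^2 - 8) − 388| ≤ 290|x − 6| < ε provided |x − 6| < ε/290.
Choosing δ = min(1, ε/290) ensures both conditions, hence |(3x^3 - 7x^2 - 8) − 388| < ε.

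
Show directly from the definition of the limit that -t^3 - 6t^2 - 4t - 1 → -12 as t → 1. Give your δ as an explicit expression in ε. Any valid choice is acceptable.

Suppose ε > 0. We want δ > 0 such that 0 < |t − 1| < δ implies |(-t^3 - 6t^2 - 4t - 1) + 12| < ε.
(-t^3 - 6t^2 - 4t - 1) + 12 = -t^3 - 6t^2 - 4t + 11 = (t − 1)(-t^2 - 7t - 11).
So |(-t^3 - 6t^2 - 4t - 1) + 12| = |t − 1|·|-t^2 - 7t - 11|.
Assume first that |t − 1| < 2, so |t| < 3. Then |-t^2 - 7t - 11| ≤ 3^2 + 7·3 + 11 = 41.
Hence |(-t^3 - 6t^2 - 4t - 1) + 12| ≤ 41|t − 1| < ε provided |t − 1| < ε/41.
Choosing δ = min(2, ε/41) ensures both conditions, hence |(-t^3 - 6t^2 - 4t - 1) + 12| < ε.

δ = min(2, ε/41)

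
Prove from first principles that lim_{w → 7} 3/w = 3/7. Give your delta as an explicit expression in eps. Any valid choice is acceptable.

Let eps > 0 be given. We seek delta > 0 such that 0 < |w − 7| < delta implies |3/w − (3/7)| < eps.
|3/w − (3/7)| = 3·|7 − w|/(7·|w|) = 3|w − 7|/(7|w|).
Require delta ≤ 7/2 so that |w| > 7 − 7/2 = 7/2, hence 7|w| > 49/2.
Then |3/w − (3/7)| < 3|w − 7|/(49/2), which is < eps when |w − 7| < (49/6)eps.
Take delta = min(7/2, (49/6)eps). Then 0 < |w − 7| < delta gives both |w − 7| < 7/2 and |w − 7| < (49/6)eps, so |3/w − (3/7)| < eps.

delta = min(7/2, (49/6)eps)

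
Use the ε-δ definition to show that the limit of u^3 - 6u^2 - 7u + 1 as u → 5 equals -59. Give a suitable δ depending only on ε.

δ = min(1, ε/54)

Let ε > 0. We want δ > 0 such that 0 < |u − 5| < δ implies |(u^3 - 6u^2 - 7u + 1) + 59| < ε.
(u^3 - 6u^2 - 7u + 1) + 59 = u^3 - 6u^2 - 7u + 60 = (u − 5)(u^2 - u - 12).
So |(u^3 - 6u^2 - 7u + 1) + 59| = |u − 5|·|u^2 - u - 12|.
Require δ ≤ 1. Then |u − 5| < 1 gives |u| < 6, and by the triangle inequality |u^2 - u - 12| ≤ 6^2 + 6 + 12 = 54.
Hence |(u^3 - 6u^2 - 7u + 1) + 59| ≤ 54|u − 5| < ε provided |u − 5| < ε/54.
Take δ = min(1, ε/54). Then 0 < |u − 5| < δ gives both |u − 5| < 1 and |u − 5| < ε/54, so |(u^3 - 6u^2 - 7u + 1) + 59| < ε.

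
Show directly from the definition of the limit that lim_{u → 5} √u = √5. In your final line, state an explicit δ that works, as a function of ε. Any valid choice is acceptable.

δ = min(5, √5·ε)

Suppose ε > 0. We want δ > 0 such that 0 < |u − 5| < δ implies |√u − √5| < ε.
Multiplying by the conjugate, |√u − √5| = |u − 5|/(√u + √5).
Restrict δ ≤ 5 so that |u − 5| < 5 forces u > 0, and then √u + √5 > √5.
Hence |√u − √5| < |u − 5|/√5, which is < ε once |u − 5| < √5·ε.
Take δ = min(5, √5·ε). If 0 < |u − 5| < δ then u > 0 and |√u − √5| < |u − 5|/√5 < ε.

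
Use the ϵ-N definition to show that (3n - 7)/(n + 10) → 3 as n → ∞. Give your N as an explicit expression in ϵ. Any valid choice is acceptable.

N = 37/ϵ

Let ϵ > 0. For n ≥ 1, |(3n - 7)/(n + 10) − 3| = |-37|/((n + 10)) = 37/((n + 10)).
Since n + 10 ≥ n for n ≥ 1, this is ≤ 37/(n) = 37/n.
So |(3n - 7)/(n + 10) − 3| < ϵ whenever n > 37/ϵ.
Take N = 37/ϵ. If n > N then |(3n - 7)/(n + 10) − 3| ≤ 37/n < ϵ.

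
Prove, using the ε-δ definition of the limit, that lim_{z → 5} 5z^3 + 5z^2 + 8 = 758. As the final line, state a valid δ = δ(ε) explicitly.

Fix ε > 0. We want δ > 0 such that 0 < |z − 5| < δ implies |(5z^3 + 5z^2 + 8) − 758| < ε.
(5z^3 + 5z^2 + 8) − 758 = 5z^3 + 5z^2 - 750 = (z − 5)(5z^2 + 30z + 150).
So |(5z^3 + 5z^2 + 8) − 758| = |z − 5|·|5z^2 + 30z + 150|.
Require δ ≤ 1. Then |z − 5| < 1 gives |z| < 6, and by the triangle inequality |5z^2 + 30z + 150| ≤ 5·6^2 + 30·6 + 150 = 510.
Hence |(5z^3 + 5z^2 + 8) − 758| ≤ 510|z − 5| < ε provided |z − 5| < ε/510.
Take δ = min(1, ε/510). Then 0 < |z − 5| < δ gives both |z − 5| < 1 and |z − 5| < ε/510, so |(5z^3 + 5z^2 + 8) − 758| < ε.

δ = min(1, ε/510)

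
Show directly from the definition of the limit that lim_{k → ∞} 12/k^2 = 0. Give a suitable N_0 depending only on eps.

Suppose eps > 0. For k ≥ 1, |12/k^2 − 0| = 12/k^2.
12/k^2 < eps ⇔ k^2 > 12/eps ⇔ k > (12/eps)^{1/2}.
Take N_0 = (12/eps)^{1/2}. Then k > N_0 implies 12/k^2 < eps.

N_0 = (12/eps)^{1/2}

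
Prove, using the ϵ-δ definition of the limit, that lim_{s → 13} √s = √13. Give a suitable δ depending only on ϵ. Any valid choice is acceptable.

δ = min(13, √13·ϵ)

Fix ϵ > 0. We want δ > 0 such that 0 < |s − 13| < δ implies |√s − √13| < ϵ.
Rationalise: √s − √13 = (s − 13)/(√s + √13), so |√s − √13| = |s − 13|/(√s + √13).
Restrict δ ≤ 13 so that |s − 13| < 13 forces s > 0, and then √s + √13 > √13.
Hence |√s − √13| < |s − 13|/√13, which is < ϵ once |s − 13| < √13·ϵ.
Take δ = min(13, √13·ϵ). If 0 < |s − 13| < δ then s > 0 and |√s − √13| < |s − 13|/√13 < ϵ.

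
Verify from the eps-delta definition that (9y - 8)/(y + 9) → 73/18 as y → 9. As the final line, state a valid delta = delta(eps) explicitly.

delta = min(9, (162/89)eps)

Suppose eps > 0. We want delta > 0 with 0 < |y − 9| < delta ⇒ |(9y - 8)/(y + 9) − (73/18)| < eps.
Combining over a common denominator, (9y - 8)/(y + 9) − (73/18) = [(9y - 8)·18 − 73·(y + 9)] / [18·(y + 9)] = 89(y − 9) / (18(y + 9)).
So |(9y - 8)/(y + 9) − (73/18)| = 89|y − 9| / (18·|y + 9|).
Require delta ≤ 9, so |y + 9| ≥ |18| − |y − 9| > 18 − 9 = 9.
Hence |(9y - 8)/(y + 9) − (73/18)| < 89|y − 9|/(18·9) = (89/162)|y − 9|, which is < eps once |y − 9| < (162/89)eps.
Take delta = min(9, (162/89)eps). Then 0 < |y − 9| < delta forces both bounds, so |(9y - 8)/(y + 9) − (73/18)| < eps.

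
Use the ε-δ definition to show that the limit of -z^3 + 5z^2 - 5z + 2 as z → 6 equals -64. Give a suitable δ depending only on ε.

Suppose ε > 0. We want δ > 0 such that 0 < |z − 6| < δ implies |(-z^3 + 5z^2 - 5z + 2) + 64| < ε.
(-z^3 + 5z^2 - 5z + 2) + 64 = -z^3 + 5z^2 - 5z + 66 = (z − 6)(-z^2 - z - 11).
So |(-z^3 + 5z^2 - 5z + 2) + 64| = |z − 6|·|-z^2 - z - 11|.
Require δ ≤ 1. Then |z − 6| < 1 gives |z| < 7, and by the triangle inequality |-z^2 - z - 11| ≤ 7^2 + 7 + 11 = 67.
Hence |(-z^3 + 5z^2 - 5z + 2) + 64| ≤ 67|z − 6| < ε provided |z − 6| < ε/67.
Take δ = min(1, ε/67). Then 0 < |z − 6| < δ gives both |z − 6| < 1 and |z − 6| < ε/67, so |(-z^3 + 5z^2 - 5z + 2) + 64| < ε.

δ = min(1, ε/67)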